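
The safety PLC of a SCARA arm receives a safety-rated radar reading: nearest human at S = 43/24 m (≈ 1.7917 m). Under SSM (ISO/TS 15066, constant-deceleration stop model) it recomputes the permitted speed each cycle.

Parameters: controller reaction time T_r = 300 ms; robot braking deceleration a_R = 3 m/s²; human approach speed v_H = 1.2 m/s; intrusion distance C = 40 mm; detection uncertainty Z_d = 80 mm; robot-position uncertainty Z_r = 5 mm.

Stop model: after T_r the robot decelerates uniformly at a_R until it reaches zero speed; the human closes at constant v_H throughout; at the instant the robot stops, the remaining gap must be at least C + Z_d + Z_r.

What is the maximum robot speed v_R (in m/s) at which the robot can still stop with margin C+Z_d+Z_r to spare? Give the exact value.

v_R_max = 7/5 m/s = 1.4000 m/s

at the boundary: (1/6)·v² + (7/10)·v + (-98/75) = 0
  disc = (7/10)² − 4·(1/6)·(-98/75) = 49/36 ; √disc = 7/6
  v_R = (−(7/10) + 7/6) / (2·(1/6)) = 7/5 m/s
check:
stop time T_s = (7/5)/3 = 0.4667 s
reaction-phase robot travel = 1.4000·0.3000 = 0.4200 m
braking distance = 1.4000²/(2·3.0000) = 0.3267 m
human closes 1.2000·0.7667 = 0.9200 m
margins: 0.0400+0.0800+0.0050 = 0.1250 m
sum ≈ 0.4200+0.3267+0.9200+0.1250 ≈ 1.7917 m = S ✓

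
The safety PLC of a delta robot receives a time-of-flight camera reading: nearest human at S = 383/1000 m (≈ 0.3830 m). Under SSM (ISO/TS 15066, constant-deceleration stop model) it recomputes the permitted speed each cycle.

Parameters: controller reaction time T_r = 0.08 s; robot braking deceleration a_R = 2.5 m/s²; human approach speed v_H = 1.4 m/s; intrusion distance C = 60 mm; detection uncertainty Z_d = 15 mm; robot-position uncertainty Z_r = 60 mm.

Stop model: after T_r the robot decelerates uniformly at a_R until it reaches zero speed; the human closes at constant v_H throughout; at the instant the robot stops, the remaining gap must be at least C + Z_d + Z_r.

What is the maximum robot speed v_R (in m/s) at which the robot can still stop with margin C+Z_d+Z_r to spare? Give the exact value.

v_R_max = 1/5 m/s = 0.2000 m/s

quadratic (1/5)·v² + (16/25)·v + (-17/125) = 0
  disc = (16/25)² − 4·(1/5)·(-17/125) = 324/625 ; √disc = 18/25
  v_R = (−(16/25) + 18/25) / (2·(1/5)) = 1/5 m/s
check:
stop time T_s = (1/5)/(5/2) = 0.0800 s
robot in T_r: 0.2000·0.0800 = 0.0160 m
robot covers 0.2000·0.0800 − ½·2.5000·0.0800² = 0.0080 m while stopping
person approaches 1.4000·(0.0800+0.0800) = 0.2240 m
margins: 0.0600+0.0150+0.0600 = 0.1350 m
sum ≈ 0.0160+0.0080+0.2240+0.1350 ≈ 0.3830 m = S ✓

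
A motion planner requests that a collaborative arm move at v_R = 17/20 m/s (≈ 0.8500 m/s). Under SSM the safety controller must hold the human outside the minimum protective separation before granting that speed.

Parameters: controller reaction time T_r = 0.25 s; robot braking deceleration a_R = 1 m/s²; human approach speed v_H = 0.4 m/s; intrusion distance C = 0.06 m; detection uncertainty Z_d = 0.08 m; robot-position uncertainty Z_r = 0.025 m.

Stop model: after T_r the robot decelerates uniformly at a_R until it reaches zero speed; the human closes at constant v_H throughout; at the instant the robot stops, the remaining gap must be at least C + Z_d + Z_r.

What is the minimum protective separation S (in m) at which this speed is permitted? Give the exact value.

braking lasts T_s = (17/20)/1 = 0.8500 s
robot covers v_R·T_r = 0.8500·0.2500 = 0.2125 m before braking
robot covers 0.8500·0.8500 − ½·1.0000·0.8500² = 0.3613 m while stopping
human over T_r+T_s: 0.4000·(0.2500+0.8500) = 0.4400 m
C+Z_d+Z_r = 0.0600+0.0800+0.0250 = 0.1650 m
S_min ≈ 0.2125+0.3613+0.4400+0.1650  ⇒  S_min = 943/800 m

S_min = 943/800 m = 1.1787 m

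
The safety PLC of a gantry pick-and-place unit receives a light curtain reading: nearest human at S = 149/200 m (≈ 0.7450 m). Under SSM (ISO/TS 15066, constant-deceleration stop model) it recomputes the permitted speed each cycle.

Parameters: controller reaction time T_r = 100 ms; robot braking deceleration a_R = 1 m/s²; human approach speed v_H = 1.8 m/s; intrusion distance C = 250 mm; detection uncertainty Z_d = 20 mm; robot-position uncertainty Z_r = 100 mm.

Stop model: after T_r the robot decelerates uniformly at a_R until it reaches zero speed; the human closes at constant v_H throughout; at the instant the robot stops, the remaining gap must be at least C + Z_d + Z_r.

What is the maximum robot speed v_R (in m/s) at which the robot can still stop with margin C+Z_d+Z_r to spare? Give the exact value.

quadratic (1/2)·v² + (19/10)·v + (-39/200) = 0
  disc = (19/10)² − 4·(1/2)·(-39/200) = 4 ; √disc = 2
  v_R = (−(19/10) + 2) / (2·(1/2)) = 1/10 m/s
check:
braking lasts T_s = (1/10)/1 = 0.1000 s
reaction-phase robot travel = 0.1000·0.1000 = 0.0100 m
robot under decel: 0.1000²/(2·1.0000) = 0.0050 m
person approaches 1.8000·(0.1000+0.1000) = 0.3600 m
residual clearance needed = 0.2500+0.0200+0.1000 = 0.3700 m
sum ≈ 0.0100+0.0050+0.3600+0.3700 ≈ 0.7450 m = S ✓

v_R_max = 1/10 m/s = 0.1000 m/s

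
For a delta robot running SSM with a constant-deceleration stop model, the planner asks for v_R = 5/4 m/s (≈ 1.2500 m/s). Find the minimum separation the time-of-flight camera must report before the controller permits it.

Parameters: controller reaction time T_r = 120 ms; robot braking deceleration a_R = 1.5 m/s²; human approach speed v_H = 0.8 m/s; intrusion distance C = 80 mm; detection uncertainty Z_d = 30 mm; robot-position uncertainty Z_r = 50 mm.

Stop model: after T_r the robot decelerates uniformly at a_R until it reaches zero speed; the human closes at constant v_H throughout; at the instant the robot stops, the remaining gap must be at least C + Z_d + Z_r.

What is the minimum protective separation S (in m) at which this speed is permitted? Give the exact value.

S_min = 3187/2000 m = 1.5935 m

braking lasts T_s = (5/4)/(3/2) = 0.8333 s
robot in T_r: 1.2500·0.1200 = 0.1500 m
braking distance = 1.2500²/(2·1.5000) = 0.5208 m
human closes 0.8000·0.9533 = 0.7627 m
margins: 0.0800+0.0300+0.0500 = 0.1600 m
S_min ≈ 0.1500+0.5208+0.7627+0.1600  ⇒  S_min = 3187/2000 m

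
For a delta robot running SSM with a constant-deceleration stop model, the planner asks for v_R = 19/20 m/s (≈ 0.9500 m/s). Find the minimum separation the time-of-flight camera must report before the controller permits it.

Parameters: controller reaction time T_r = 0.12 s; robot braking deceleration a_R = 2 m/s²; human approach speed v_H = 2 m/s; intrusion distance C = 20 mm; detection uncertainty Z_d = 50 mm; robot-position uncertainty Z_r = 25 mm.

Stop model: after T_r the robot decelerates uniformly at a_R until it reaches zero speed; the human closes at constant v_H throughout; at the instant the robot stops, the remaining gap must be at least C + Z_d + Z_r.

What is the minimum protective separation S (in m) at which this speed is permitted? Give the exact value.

T_s = v_R/a_R = (19/20)/2 = 0.4750 s
robot covers v_R·T_r = 0.9500·0.1200 = 0.1140 m before braking
robot under decel: 0.9500²/(2·2.0000) = 0.2256 m
human closes 2.0000·0.5950 = 1.1900 m
margins: 0.0200+0.0500+0.0250 = 0.0950 m
S_min ≈ 0.1140+0.2256+1.1900+0.0950  ⇒  S_min = 12997/8000 m

S_min = 12997/8000 m = 1.6246 m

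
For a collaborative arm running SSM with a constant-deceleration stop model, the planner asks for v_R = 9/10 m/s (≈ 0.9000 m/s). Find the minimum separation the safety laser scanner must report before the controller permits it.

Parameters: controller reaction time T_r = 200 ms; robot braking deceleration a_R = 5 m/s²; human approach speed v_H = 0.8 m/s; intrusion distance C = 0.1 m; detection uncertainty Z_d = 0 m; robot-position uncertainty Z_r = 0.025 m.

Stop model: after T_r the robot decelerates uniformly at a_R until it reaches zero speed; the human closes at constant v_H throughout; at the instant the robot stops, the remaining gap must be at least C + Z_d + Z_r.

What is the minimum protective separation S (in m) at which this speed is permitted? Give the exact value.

S_min = 69/100 m = 0.6900 m

braking lasts T_s = (9/10)/5 = 0.1800 s
robot covers v_R·T_r = 0.9000·0.2000 = 0.1800 m before braking
braking distance = 0.9000²/(2·5.0000) = 0.0810 m
person approaches 0.8000·(0.2000+0.1800) = 0.3040 m
C+Z_d+Z_r = 0.1000+0.0000+0.0250 = 0.1250 m
S_min ≈ 0.1800+0.0810+0.3040+0.1250  ⇒  S_min = 69/100 m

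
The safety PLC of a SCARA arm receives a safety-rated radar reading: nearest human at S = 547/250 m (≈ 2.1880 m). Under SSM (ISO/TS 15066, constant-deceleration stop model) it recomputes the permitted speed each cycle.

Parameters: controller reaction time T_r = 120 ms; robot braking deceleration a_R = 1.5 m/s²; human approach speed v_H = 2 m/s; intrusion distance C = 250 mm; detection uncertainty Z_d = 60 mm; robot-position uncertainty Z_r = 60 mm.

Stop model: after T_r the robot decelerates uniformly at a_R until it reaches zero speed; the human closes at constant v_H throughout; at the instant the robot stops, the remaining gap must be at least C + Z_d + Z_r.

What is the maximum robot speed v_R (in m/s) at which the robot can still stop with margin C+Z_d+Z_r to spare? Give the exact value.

at the boundary: (1/3)·v² + (109/75)·v + (-789/500) = 0
  disc = (109/75)² − 4·(1/3)·(-789/500) = 23716/5625 ; √disc = 154/75
  v_R = (−(109/75) + 154/75) / (2·(1/3)) = 9/10 m/s
check:
braking lasts T_s = (9/10)/(3/2) = 0.6000 s
robot in T_r: 0.9000·0.1200 = 0.1080 m
braking distance = 0.9000²/(2·1.5000) = 0.2700 m
person approaches 2.0000·(0.1200+0.6000) = 1.4400 m
C+Z_d+Z_r = 0.2500+0.0600+0.0600 = 0.3700 m
sum ≈ 0.1080+0.2700+1.4400+0.3700 ≈ 2.1880 m = S ✓

v_R_max = 9/10 m/s = 0.9000 m/s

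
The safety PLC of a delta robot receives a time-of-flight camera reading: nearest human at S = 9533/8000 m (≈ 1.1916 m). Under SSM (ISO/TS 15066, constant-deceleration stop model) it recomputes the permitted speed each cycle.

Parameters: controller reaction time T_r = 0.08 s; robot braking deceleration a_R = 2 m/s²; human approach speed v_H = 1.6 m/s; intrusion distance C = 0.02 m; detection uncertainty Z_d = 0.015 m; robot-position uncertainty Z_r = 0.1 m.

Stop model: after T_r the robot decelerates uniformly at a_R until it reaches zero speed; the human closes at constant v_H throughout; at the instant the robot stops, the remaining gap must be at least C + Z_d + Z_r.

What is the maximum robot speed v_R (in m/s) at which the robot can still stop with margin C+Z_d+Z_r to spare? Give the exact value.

v_R_max = 17/20 m/s = 0.8500 m/s

collect terms ⇒ (1/4)·v_R² + (22/25)·v_R + (-7429/8000) = 0
  disc = (22/25)² − 4·(1/4)·(-7429/8000) = 68121/40000 ; √disc = 261/200
  v_R = (−(22/25) + 261/200) / (2·(1/4)) = 17/20 m/s
check:
T_s = v_R/a_R = (17/20)/2 = 0.4250 s
robot covers v_R·T_r = 0.8500·0.0800 = 0.0680 m before braking
robot under decel: 0.8500²/(2·2.0000) = 0.1806 m
person approaches 1.6000·(0.0800+0.4250) = 0.8080 m
C+Z_d+Z_r = 0.0200+0.0150+0.1000 = 0.1350 m
sum ≈ 0.0680+0.1806+0.8080+0.1350 ≈ 1.1916 m = S ✓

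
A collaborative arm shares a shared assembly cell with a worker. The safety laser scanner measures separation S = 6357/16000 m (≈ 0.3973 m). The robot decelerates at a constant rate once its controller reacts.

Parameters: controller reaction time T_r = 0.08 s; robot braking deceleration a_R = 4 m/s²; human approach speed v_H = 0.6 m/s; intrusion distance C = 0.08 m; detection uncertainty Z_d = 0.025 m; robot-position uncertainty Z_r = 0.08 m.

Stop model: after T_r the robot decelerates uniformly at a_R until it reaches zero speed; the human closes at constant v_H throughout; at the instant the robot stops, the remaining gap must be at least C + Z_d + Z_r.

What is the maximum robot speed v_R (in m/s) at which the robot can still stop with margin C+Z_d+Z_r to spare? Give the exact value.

quadratic (1/8)·v² + (23/100)·v + (-2629/16000) = 0
  disc = (23/100)² − 4·(1/8)·(-2629/16000) = 21609/160000 ; √disc = 147/400
  v_R = (−(23/100) + 147/400) / (2·(1/8)) = 11/20 m/s
check:
stop time T_s = (11/20)/4 = 0.1375 s
reaction-phase robot travel = 0.5500·0.0800 = 0.0440 m
braking distance = 0.5500²/(2·4.0000) = 0.0378 m
human closes 0.6000·0.2175 = 0.1305 m
residual clearance needed = 0.0800+0.0250+0.0800 = 0.1850 m
sum ≈ 0.0440+0.0378+0.1305+0.1850 ≈ 0.3973 m = S ✓

v_R_max = 11/20 m/s = 0.5500 m/s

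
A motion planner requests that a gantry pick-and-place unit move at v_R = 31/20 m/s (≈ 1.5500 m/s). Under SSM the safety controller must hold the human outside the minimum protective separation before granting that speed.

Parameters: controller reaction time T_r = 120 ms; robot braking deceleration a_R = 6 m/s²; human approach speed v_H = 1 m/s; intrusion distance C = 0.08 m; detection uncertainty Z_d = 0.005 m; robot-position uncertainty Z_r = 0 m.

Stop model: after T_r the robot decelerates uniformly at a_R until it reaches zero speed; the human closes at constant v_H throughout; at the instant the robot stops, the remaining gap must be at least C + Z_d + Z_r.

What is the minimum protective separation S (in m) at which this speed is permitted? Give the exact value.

S_min = 20389/24000 m = 0.8495 m

T_s = v_R/a_R = (31/20)/6 = 0.2583 s
robot in T_r: 1.5500·0.1200 = 0.1860 m
robot under decel: 1.5500²/(2·6.0000) = 0.2002 m
person approaches 1.0000·(0.1200+0.2583) = 0.3783 m
margins: 0.0800+0.0050+0.0000 = 0.0850 m
S_min ≈ 0.1860+0.2002+0.3783+0.0850  ⇒  S_min = 20389/24000 m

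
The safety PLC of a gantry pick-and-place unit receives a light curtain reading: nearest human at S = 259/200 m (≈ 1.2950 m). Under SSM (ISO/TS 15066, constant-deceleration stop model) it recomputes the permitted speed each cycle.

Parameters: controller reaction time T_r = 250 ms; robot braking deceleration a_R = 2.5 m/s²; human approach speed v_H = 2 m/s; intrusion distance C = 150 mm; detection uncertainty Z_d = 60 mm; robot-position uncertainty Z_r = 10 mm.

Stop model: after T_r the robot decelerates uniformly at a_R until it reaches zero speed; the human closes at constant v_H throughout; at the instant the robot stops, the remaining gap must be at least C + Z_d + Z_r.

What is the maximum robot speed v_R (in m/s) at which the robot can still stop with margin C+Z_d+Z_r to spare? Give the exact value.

v_R_max = 1/2 m/s = 0.5000 m/s

collect terms ⇒ (1/5)·v_R² + (21/20)·v_R + (-23/40) = 0
  disc = (21/20)² − 4·(1/5)·(-23/40) = 25/16 ; √disc = 5/4
  v_R = (−(21/20) + 5/4) / (2·(1/5)) = 1/2 m/s
check:
T_s = v_R/a_R = (1/2)/(5/2) = 0.2000 s
reaction-phase robot travel = 0.5000·0.2500 = 0.1250 m
robot under decel: 0.5000²/(2·2.5000) = 0.0500 m
human over T_r+T_s: 2.0000·(0.2500+0.2000) = 0.9000 m
margins: 0.1500+0.0600+0.0100 = 0.2200 m
sum ≈ 0.1250+0.0500+0.9000+0.2200 ≈ 1.2950 m = S ✓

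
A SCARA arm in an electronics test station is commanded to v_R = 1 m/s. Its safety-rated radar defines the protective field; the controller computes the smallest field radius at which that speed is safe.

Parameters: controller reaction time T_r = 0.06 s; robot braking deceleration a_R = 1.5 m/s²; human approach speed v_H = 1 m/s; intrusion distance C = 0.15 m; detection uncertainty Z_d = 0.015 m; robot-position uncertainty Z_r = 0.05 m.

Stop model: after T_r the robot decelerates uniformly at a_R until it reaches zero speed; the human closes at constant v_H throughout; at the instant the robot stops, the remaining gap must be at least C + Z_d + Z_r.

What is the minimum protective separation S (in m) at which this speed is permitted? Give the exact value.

S_min = 267/200 m = 1.3350 m

T_s = v_R/a_R = 1/(3/2) = 0.6667 s
robot covers v_R·T_r = 1.0000·0.0600 = 0.0600 m before braking
robot under decel: 1.0000²/(2·1.5000) = 0.3333 m
person approaches 1.0000·(0.0600+0.6667) = 0.7267 m
C+Z_d+Z_r = 0.1500+0.0150+0.0500 = 0.2150 m
S_min ≈ 0.0600+0.3333+0.7267+0.2150  ⇒  S_min = 267/200 m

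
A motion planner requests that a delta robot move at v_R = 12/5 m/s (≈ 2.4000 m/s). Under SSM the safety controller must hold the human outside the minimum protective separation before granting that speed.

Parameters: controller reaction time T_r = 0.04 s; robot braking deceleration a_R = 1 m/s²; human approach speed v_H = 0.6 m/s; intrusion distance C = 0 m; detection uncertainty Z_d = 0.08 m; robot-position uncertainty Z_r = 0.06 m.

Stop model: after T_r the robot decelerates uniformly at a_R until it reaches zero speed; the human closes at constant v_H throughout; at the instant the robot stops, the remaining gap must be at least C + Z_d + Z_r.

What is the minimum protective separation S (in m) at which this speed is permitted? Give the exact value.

T_s = v_R/a_R = (12/5)/1 = 2.4000 s
robot in T_r: 2.4000·0.0400 = 0.0960 m
robot covers 2.4000·2.4000 − ½·1.0000·2.4000² = 2.8800 m while stopping
human closes 0.6000·2.4400 = 1.4640 m
margins: 0.0000+0.0800+0.0600 = 0.1400 m
S_min ≈ 0.0960+2.8800+1.4640+0.1400  ⇒  S_min = 229/50 m

S_min = 229/50 m = 4.5800 m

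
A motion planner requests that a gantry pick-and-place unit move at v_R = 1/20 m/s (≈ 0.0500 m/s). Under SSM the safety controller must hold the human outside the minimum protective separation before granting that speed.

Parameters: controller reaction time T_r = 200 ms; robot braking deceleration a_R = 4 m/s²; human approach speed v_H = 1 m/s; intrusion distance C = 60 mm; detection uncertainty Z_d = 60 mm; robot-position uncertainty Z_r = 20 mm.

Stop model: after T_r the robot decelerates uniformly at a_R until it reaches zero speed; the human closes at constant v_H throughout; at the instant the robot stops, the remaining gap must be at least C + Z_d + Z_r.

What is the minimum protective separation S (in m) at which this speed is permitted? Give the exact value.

S_min = 1161/3200 m = 0.3628 m

T_s = v_R/a_R = (1/20)/4 = 0.0125 s
robot covers v_R·T_r = 0.0500·0.2000 = 0.0100 m before braking
robot covers 0.0500·0.0125 − ½·4.0000·0.0125² = 0.0003 m while stopping
human over T_r+T_s: 1.0000·(0.2000+0.0125) = 0.2125 m
C+Z_d+Z_r = 0.0600+0.0600+0.0200 = 0.1400 m
S_min ≈ 0.0100+0.0003+0.2125+0.1400  ⇒  S_min = 1161/3200 m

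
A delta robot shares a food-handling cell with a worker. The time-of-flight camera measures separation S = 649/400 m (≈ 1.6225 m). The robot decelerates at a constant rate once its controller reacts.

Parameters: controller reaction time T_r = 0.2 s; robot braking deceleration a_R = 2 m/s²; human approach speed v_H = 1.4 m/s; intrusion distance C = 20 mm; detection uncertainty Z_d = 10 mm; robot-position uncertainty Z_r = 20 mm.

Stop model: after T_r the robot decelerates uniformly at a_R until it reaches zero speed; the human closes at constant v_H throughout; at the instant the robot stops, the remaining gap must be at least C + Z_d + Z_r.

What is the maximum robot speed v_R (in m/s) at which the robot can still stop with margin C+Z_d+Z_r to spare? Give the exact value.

quadratic (1/4)·v² + (9/10)·v + (-517/400) = 0
  disc = (9/10)² − 4·(1/4)·(-517/400) = 841/400 ; √disc = 29/20
  v_R = (−(9/10) + 29/20) / (2·(1/4)) = 11/10 m/s
check:
braking lasts T_s = (11/10)/2 = 0.5500 s
robot in T_r: 1.1000·0.2000 = 0.2200 m
robot under decel: 1.1000²/(2·2.0000) = 0.3025 m
person approaches 1.4000·(0.2000+0.5500) = 1.0500 m
margins: 0.0200+0.0100+0.0200 = 0.0500 m
sum ≈ 0.2200+0.3025+1.0500+0.0500 ≈ 1.6225 m = S ✓

v_R_max = 11/10 m/s = 1.1000 m/s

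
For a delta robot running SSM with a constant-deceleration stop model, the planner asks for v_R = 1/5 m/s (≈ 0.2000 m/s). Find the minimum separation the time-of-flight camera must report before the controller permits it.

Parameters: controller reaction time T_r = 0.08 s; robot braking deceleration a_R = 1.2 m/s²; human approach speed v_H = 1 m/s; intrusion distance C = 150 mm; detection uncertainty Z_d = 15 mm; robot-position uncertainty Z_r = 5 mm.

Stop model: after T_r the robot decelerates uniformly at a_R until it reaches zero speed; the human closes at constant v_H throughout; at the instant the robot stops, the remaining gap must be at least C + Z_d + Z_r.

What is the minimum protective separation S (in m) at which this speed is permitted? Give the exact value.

S_min = 337/750 m = 0.4493 m

stop time T_s = (1/5)/(6/5) = 0.1667 s
robot in T_r: 0.2000·0.0800 = 0.0160 m
robot covers 0.2000·0.1667 − ½·1.2000·0.1667² = 0.0167 m while stopping
human over T_r+T_s: 1.0000·(0.0800+0.1667) = 0.2467 m
residual clearance needed = 0.1500+0.0150+0.0050 = 0.1700 m
S_min ≈ 0.0160+0.0167+0.2467+0.1700  ⇒  S_min = 337/750 m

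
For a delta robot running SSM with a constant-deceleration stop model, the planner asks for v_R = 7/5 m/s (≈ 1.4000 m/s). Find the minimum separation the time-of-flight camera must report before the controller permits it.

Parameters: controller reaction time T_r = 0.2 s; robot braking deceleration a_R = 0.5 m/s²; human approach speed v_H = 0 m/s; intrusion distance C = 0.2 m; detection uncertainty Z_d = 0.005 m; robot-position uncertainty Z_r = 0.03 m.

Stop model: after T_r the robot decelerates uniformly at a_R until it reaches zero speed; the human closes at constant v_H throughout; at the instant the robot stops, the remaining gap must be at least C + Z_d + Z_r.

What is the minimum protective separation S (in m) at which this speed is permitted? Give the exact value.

S_min = 99/40 m = 2.4750 m

stop time T_s = (7/5)/(1/2) = 2.8000 s
reaction-phase robot travel = 1.4000·0.2000 = 0.2800 m
robot covers 1.4000·2.8000 − ½·0.5000·2.8000² = 1.9600 m while stopping
person approaches 0.0000·(0.2000+2.8000) = 0.0000 m
C+Z_d+Z_r = 0.2000+0.0050+0.0300 = 0.2350 m
S_min ≈ 0.2800+1.9600+0.0000+0.2350  ⇒  S_min = 99/40 m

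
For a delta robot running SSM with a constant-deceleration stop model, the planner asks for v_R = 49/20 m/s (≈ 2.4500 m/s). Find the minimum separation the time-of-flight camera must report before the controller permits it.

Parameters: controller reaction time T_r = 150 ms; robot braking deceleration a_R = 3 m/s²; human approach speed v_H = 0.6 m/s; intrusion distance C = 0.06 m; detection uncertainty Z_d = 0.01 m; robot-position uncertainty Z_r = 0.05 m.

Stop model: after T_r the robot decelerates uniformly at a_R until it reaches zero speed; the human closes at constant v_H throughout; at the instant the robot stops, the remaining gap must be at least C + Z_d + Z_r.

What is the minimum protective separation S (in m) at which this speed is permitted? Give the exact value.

S_min = 4963/2400 m = 2.0679 m

stop time T_s = (49/20)/3 = 0.8167 s
reaction-phase robot travel = 2.4500·0.1500 = 0.3675 m
robot under decel: 2.4500²/(2·3.0000) = 1.0004 m
human over T_r+T_s: 0.6000·(0.1500+0.8167) = 0.5800 m
residual clearance needed = 0.0600+0.0100+0.0500 = 0.1200 m
S_min ≈ 0.3675+1.0004+0.5800+0.1200  ⇒  S_min = 4963/2400 m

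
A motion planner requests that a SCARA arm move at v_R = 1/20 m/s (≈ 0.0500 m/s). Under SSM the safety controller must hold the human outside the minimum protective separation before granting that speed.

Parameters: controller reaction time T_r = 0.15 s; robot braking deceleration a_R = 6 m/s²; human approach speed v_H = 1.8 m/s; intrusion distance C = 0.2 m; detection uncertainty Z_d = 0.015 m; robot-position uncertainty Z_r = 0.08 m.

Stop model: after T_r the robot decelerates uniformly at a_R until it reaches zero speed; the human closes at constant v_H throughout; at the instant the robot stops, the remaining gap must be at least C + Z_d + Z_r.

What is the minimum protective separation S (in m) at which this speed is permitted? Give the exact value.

S_min = 2821/4800 m = 0.5877 m

stop time T_s = (1/20)/6 = 0.0083 s
robot covers v_R·T_r = 0.0500·0.1500 = 0.0075 m before braking
robot under decel: 0.0500²/(2·6.0000) = 0.0002 m
person approaches 1.8000·(0.1500+0.0083) = 0.2850 m
residual clearance needed = 0.2000+0.0150+0.0800 = 0.2950 m
S_min ≈ 0.0075+0.0002+0.2850+0.2950  ⇒  S_min = 2821/4800 m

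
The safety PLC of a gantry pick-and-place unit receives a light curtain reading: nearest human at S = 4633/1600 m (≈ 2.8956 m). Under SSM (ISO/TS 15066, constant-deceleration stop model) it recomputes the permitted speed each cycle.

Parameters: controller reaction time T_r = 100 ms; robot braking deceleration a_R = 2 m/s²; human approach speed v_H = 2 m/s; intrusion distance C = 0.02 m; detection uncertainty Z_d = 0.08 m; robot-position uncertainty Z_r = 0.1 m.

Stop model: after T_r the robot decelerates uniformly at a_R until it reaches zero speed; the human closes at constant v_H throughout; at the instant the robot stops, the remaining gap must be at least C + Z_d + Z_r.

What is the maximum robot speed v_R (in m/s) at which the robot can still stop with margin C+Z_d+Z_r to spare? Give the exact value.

quadratic (1/4)·v² + (11/10)·v + (-3993/1600) = 0
  disc = (11/10)² − 4·(1/4)·(-3993/1600) = 5929/1600 ; √disc = 77/40
  v_R = (−(11/10) + 77/40) / (2·(1/4)) = 33/20 m/s
check:
braking lasts T_s = (33/20)/2 = 0.8250 s
reaction-phase robot travel = 1.6500·0.1000 = 0.1650 m
robot covers 1.6500·0.8250 − ½·2.0000·0.8250² = 0.6806 m while stopping
person approaches 2.0000·(0.1000+0.8250) = 1.8500 m
margins: 0.0200+0.0800+0.1000 = 0.2000 m
sum ≈ 0.1650+0.6806+1.8500+0.2000 ≈ 2.8956 m = S ✓

v_R_max = 33/20 m/s = 1.6500 m/s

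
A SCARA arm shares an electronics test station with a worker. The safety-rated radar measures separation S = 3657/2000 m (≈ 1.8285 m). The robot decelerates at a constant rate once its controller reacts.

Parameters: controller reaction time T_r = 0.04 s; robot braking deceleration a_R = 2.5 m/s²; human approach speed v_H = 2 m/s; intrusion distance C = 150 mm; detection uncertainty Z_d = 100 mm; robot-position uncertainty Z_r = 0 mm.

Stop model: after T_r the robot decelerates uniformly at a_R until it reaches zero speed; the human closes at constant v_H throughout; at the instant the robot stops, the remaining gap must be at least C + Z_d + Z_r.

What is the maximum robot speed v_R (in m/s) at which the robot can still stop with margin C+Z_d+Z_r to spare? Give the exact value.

quadratic (1/5)·v² + (21/25)·v + (-2997/2000) = 0
  disc = (21/25)² − 4·(1/5)·(-2997/2000) = 4761/2500 ; √disc = 69/50
  v_R = (−(21/25) + 69/50) / (2·(1/5)) = 27/20 m/s
check:
T_s = v_R/a_R = (27/20)/(5/2) = 0.5400 s
robot in T_r: 1.3500·0.0400 = 0.0540 m
braking distance = 1.3500²/(2·2.5000) = 0.3645 m
human over T_r+T_s: 2.0000·(0.0400+0.5400) = 1.1600 m
margins: 0.1500+0.1000+0.0000 = 0.2500 m
sum ≈ 0.0540+0.3645+1.1600+0.2500 ≈ 1.8285 m = S ✓

v_R_max = 27/20 m/s = 1.3500 m/s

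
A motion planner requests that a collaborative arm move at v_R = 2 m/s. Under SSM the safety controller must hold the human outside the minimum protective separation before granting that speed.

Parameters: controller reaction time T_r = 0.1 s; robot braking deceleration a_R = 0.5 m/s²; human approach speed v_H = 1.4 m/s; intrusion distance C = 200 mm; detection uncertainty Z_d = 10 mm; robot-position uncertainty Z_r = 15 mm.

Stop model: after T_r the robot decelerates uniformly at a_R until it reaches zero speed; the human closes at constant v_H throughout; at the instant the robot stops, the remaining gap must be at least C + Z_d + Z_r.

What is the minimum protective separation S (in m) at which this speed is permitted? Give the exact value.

stop time T_s = 2/(1/2) = 4.0000 s
robot in T_r: 2.0000·0.1000 = 0.2000 m
robot covers 2.0000·4.0000 − ½·0.5000·4.0000² = 4.0000 m while stopping
human closes 1.4000·4.1000 = 5.7400 m
C+Z_d+Z_r = 0.2000+0.0100+0.0150 = 0.2250 m
S_min ≈ 0.2000+4.0000+5.7400+0.2250  ⇒  S_min = 2033/200 m

S_min = 2033/200 m = 10.1650 m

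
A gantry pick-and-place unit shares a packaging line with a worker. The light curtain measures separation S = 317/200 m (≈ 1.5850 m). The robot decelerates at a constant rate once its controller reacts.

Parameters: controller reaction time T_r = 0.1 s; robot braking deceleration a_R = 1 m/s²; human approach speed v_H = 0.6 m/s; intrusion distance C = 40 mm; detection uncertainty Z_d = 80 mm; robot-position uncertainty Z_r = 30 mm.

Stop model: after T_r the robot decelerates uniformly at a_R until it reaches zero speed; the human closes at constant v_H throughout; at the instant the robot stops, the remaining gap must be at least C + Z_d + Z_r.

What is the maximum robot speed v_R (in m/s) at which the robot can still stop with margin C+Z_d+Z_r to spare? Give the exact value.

at the boundary: (1/2)·v² + (7/10)·v + (-11/8) = 0
  disc = (7/10)² − 4·(1/2)·(-11/8) = 81/25 ; √disc = 9/5
  v_R = (−(7/10) + 9/5) / (2·(1/2)) = 11/10 m/s
check:
braking lasts T_s = (11/10)/1 = 1.1000 s
robot in T_r: 1.1000·0.1000 = 0.1100 m
robot covers 1.1000·1.1000 − ½·1.0000·1.1000² = 0.6050 m while stopping
human over T_r+T_s: 0.6000·(0.1000+1.1000) = 0.7200 m
margins: 0.0400+0.0800+0.0300 = 0.1500 m
sum ≈ 0.1100+0.6050+0.7200+0.1500 ≈ 1.5850 m = S ✓

v_R_max = 11/10 m/s = 1.1000 m/s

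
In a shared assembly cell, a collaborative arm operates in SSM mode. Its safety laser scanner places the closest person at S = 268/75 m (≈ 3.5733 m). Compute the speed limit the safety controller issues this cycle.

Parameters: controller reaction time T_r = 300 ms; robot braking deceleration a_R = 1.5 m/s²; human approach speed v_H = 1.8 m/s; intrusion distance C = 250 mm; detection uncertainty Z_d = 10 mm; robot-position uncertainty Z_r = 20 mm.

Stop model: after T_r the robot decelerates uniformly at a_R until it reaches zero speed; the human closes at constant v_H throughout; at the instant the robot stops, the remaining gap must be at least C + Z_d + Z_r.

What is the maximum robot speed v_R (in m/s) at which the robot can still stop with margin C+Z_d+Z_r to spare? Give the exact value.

collect terms ⇒ (1/3)·v_R² + (3/2)·v_R + (-413/150) = 0
  disc = (3/2)² − 4·(1/3)·(-413/150) = 5329/900 ; √disc = 73/30
  v_R = (−(3/2) + 73/30) / (2·(1/3)) = 7/5 m/s
check:
stop time T_s = (7/5)/(3/2) = 0.9333 s
reaction-phase robot travel = 1.4000·0.3000 = 0.4200 m
robot under decel: 1.4000²/(2·1.5000) = 0.6533 m
human over T_r+T_s: 1.8000·(0.3000+0.9333) = 2.2200 m
C+Z_d+Z_r = 0.2500+0.0100+0.0200 = 0.2800 m
sum ≈ 0.4200+0.6533+2.2200+0.2800 ≈ 3.5733 m = S ✓

v_R_max = 7/5 m/s = 1.4000 m/s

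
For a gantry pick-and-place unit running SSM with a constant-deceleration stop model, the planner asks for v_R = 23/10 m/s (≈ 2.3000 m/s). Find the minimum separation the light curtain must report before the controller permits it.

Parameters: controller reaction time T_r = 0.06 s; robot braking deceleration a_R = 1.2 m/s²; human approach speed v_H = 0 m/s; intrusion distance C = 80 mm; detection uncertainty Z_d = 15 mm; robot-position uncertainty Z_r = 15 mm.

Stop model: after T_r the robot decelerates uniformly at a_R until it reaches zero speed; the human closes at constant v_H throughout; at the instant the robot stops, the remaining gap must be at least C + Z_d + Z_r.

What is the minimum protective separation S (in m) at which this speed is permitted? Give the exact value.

stop time T_s = (23/10)/(6/5) = 1.9167 s
robot covers v_R·T_r = 2.3000·0.0600 = 0.1380 m before braking
braking distance = 2.3000²/(2·1.2000) = 2.2042 m
human closes 0.0000·1.9767 = 0.0000 m
residual clearance needed = 0.0800+0.0150+0.0150 = 0.1100 m
S_min ≈ 0.1380+2.2042+0.0000+0.1100  ⇒  S_min = 14713/6000 m

S_min = 14713/6000 m = 2.4522 m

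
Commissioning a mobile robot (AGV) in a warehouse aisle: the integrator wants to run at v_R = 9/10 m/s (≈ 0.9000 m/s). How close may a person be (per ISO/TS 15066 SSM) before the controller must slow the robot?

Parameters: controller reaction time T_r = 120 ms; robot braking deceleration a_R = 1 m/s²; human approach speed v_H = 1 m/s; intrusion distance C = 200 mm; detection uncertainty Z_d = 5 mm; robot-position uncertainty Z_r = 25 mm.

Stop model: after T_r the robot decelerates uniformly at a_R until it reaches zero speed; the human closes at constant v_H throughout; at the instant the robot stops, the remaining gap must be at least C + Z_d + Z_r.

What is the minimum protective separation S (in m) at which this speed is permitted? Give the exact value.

S_min = 1763/1000 m = 1.7630 m

stop time T_s = (9/10)/1 = 0.9000 s
reaction-phase robot travel = 0.9000·0.1200 = 0.1080 m
robot covers 0.9000·0.9000 − ½·1.0000·0.9000² = 0.4050 m while stopping
human over T_r+T_s: 1.0000·(0.1200+0.9000) = 1.0200 m
residual clearance needed = 0.2000+0.0050+0.0250 = 0.2300 m
S_min ≈ 0.1080+0.4050+1.0200+0.2300  ⇒  S_min = 1763/1000 m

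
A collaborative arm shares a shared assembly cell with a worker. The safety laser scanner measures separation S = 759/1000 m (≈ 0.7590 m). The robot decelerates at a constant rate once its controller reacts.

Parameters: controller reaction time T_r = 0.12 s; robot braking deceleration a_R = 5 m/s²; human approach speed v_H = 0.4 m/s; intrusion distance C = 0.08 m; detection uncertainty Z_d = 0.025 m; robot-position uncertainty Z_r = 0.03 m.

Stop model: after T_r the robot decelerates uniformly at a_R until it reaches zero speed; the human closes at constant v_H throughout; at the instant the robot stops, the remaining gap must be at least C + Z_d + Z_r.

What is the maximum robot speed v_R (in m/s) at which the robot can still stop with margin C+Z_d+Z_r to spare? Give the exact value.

collect terms ⇒ (1/10)·v_R² + (1/5)·v_R + (-72/125) = 0
  disc = (1/5)² − 4·(1/10)·(-72/125) = 169/625 ; √disc = 13/25
  v_R = (−(1/5) + 13/25) / (2·(1/10)) = 8/5 m/s
check:
braking lasts T_s = (8/5)/5 = 0.3200 s
reaction-phase robot travel = 1.6000·0.1200 = 0.1920 m
robot covers 1.6000·0.3200 − ½·5.0000·0.3200² = 0.2560 m while stopping
human over T_r+T_s: 0.4000·(0.1200+0.3200) = 0.1760 m
margins: 0.0800+0.0250+0.0300 = 0.1350 m
sum ≈ 0.1920+0.2560+0.1760+0.1350 ≈ 0.7590 m = S ✓

v_R_max = 8/5 m/s = 1.6000 m/s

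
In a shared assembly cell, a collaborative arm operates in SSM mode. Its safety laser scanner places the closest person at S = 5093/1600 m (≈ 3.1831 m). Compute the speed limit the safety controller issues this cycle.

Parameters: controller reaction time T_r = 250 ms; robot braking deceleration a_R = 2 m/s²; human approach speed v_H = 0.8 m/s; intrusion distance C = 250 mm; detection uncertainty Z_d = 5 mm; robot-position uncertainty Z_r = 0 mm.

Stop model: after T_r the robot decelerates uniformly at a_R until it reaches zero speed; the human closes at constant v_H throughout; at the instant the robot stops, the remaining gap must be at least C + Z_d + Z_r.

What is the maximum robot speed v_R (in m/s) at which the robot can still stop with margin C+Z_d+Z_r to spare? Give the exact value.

v_R_max = 9/4 m/s = 2.2500 m/s

quadratic (1/4)·v² + (13/20)·v + (-873/320) = 0
  disc = (13/20)² − 4·(1/4)·(-873/320) = 5041/1600 ; √disc = 71/40
  v_R = (−(13/20) + 71/40) / (2·(1/4)) = 9/4 m/s
check:
stop time T_s = (9/4)/2 = 1.1250 s
robot covers v_R·T_r = 2.2500·0.2500 = 0.5625 m before braking
braking distance = 2.2500²/(2·2.0000) = 1.2656 m
person approaches 0.8000·(0.2500+1.1250) = 1.1000 m
residual clearance needed = 0.2500+0.0050+0.0000 = 0.2550 m
sum ≈ 0.5625+1.2656+1.1000+0.2550 ≈ 3.1831 m = S ✓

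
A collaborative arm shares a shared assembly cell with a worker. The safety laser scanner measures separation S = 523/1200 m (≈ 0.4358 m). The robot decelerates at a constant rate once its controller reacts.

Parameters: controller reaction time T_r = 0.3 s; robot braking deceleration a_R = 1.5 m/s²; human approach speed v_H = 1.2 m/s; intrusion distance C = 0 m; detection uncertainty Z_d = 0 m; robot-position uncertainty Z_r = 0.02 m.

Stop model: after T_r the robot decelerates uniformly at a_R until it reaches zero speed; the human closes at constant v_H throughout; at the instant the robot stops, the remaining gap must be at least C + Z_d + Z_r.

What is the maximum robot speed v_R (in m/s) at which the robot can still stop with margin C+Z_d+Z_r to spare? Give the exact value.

v_R_max = 1/20 m/s = 0.0500 m/s

collect terms ⇒ (1/3)·v_R² + (11/10)·v_R + (-67/1200) = 0
  disc = (11/10)² − 4·(1/3)·(-67/1200) = 289/225 ; √disc = 17/15
  v_R = (−(11/10) + 17/15) / (2·(1/3)) = 1/20 m/s
check:
braking lasts T_s = (1/20)/(3/2) = 0.0333 s
reaction-phase robot travel = 0.0500·0.3000 = 0.0150 m
robot covers 0.0500·0.0333 − ½·1.5000·0.0333² = 0.0008 m while stopping
human over T_r+T_s: 1.2000·(0.3000+0.0333) = 0.4000 m
C+Z_d+Z_r = 0.0000+0.0000+0.0200 = 0.0200 m
sum ≈ 0.0150+0.0008+0.4000+0.0200 ≈ 0.4358 m = S ✓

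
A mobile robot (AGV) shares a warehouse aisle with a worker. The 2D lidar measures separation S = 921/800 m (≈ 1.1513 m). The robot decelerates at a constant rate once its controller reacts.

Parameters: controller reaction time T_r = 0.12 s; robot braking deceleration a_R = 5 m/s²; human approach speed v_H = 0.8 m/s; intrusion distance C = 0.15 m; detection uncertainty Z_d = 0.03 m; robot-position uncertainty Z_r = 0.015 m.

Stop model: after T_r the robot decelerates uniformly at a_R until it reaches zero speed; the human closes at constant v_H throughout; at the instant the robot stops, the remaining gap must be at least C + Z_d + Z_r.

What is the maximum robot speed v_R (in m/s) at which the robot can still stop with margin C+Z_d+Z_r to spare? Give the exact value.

v_R_max = 37/20 m/s = 1.8500 m/s

quadratic (1/10)·v² + (7/25)·v + (-3441/4000) = 0
  disc = (7/25)² − 4·(1/10)·(-3441/4000) = 169/400 ; √disc = 13/20
  v_R = (−(7/25) + 13/20) / (2·(1/10)) = 37/20 m/s
check:
braking lasts T_s = (37/20)/5 = 0.3700 s
reaction-phase robot travel = 1.8500·0.1200 = 0.2220 m
robot under decel: 1.8500²/(2·5.0000) = 0.3422 m
human closes 0.8000·0.4900 = 0.3920 m
C+Z_d+Z_r = 0.1500+0.0300+0.0150 = 0.1950 m
sum ≈ 0.2220+0.3422+0.3920+0.1950 ≈ 1.1513 m = S ✓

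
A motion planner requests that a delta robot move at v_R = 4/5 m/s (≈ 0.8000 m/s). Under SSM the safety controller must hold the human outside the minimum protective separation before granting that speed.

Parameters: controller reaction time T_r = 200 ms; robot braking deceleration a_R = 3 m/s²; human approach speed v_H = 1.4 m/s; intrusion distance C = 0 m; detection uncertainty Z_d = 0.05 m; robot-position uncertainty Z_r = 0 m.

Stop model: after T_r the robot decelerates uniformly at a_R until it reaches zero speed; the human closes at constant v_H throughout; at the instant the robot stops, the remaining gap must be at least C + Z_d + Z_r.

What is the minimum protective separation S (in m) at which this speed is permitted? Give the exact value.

T_s = v_R/a_R = (4/5)/3 = 0.2667 s
robot covers v_R·T_r = 0.8000·0.2000 = 0.1600 m before braking
braking distance = 0.8000²/(2·3.0000) = 0.1067 m
human over T_r+T_s: 1.4000·(0.2000+0.2667) = 0.6533 m
C+Z_d+Z_r = 0.0000+0.0500+0.0000 = 0.0500 m
S_min ≈ 0.1600+0.1067+0.6533+0.0500  ⇒  S_min = 97/100 m

S_min = 97/100 m = 0.9700 m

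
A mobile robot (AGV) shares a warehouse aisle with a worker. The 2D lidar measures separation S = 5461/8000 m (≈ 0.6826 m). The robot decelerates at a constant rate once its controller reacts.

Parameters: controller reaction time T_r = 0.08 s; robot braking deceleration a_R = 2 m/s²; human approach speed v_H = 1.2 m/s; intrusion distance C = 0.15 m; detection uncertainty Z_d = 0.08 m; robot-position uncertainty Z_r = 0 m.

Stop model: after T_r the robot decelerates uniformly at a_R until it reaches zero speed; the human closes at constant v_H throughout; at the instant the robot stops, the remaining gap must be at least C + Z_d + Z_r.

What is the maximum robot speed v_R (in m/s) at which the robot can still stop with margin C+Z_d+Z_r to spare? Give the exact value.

collect terms ⇒ (1/4)·v_R² + (17/25)·v_R + (-2853/8000) = 0
  disc = (17/25)² − 4·(1/4)·(-2853/8000) = 32761/40000 ; √disc = 181/200
  v_R = (−(17/25) + 181/200) / (2·(1/4)) = 9/20 m/s
check:
stop time T_s = (9/20)/2 = 0.2250 s
robot in T_r: 0.4500·0.0800 = 0.0360 m
braking distance = 0.4500²/(2·2.0000) = 0.0506 m
human closes 1.2000·0.3050 = 0.3660 m
margins: 0.1500+0.0800+0.0000 = 0.2300 m
sum ≈ 0.0360+0.0506+0.3660+0.2300 ≈ 0.6826 m = S ✓

v_R_max = 9/20 m/s = 0.4500 m/s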